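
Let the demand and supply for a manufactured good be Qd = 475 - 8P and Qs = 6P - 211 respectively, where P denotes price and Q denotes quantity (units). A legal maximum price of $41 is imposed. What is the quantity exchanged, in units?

35

Equilibrium: 475 - 8P = 6P - 211, so 686 = 14P and P* = 49, Q* = 83.
The ceiling of 41 is below the equilibrium price 49, so it binds.
At P = 41: Qd = 475 - 8·41 = 147 and Qs = 6·41 - 211 = 35.
The quantity actually transacted is the short side, supply: 35.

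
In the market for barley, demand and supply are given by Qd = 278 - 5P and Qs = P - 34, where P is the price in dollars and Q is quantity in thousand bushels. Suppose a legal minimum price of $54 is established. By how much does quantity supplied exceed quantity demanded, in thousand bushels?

12

Without the control the market clears where 278 - 5P = P - 34, i.e. P* = 52 and Q* = 18.
The floor of 54 is above the equilibrium price 52, so it binds.
At P = 54: Qd = 278 - 5·54 = 8 and Qs = 54 - 34 = 20.
Surplus = Qs - Qd = 20 - 8 = 12.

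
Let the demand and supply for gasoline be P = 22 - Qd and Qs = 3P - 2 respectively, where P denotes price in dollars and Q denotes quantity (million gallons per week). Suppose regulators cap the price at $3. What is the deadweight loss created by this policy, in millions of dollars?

Rearranging demand gives Qd = 22 - P. Without the control the market clears where 22 - P = 3P - 2, i.e. P* = 6 and Q* = 16.
Since 3 < 6, the ceiling is binding.
At P = 3: Qd = 22 - 3 = 19 and Qs = 3·3 - 2 = 7.
Quantity traded falls to 7. At Q = 7 the demand price is 22 - 7 = 15 and the supply price is (2 + 7)/3 = 3.
Deadweight loss = ½ · (15 - 3) · (16 - 7) = ½ · 12 · 9 = 54.

54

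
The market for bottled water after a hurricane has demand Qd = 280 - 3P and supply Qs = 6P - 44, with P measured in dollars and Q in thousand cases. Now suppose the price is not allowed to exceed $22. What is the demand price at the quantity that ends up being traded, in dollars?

64

In a free market, 280 - 3P = 6P - 44 gives the equilibrium P* = 36, Q* = 172.
Since 22 < 36, the ceiling is binding.
At P = 22: Qd = 280 - 3·22 = 214 and Qs = 6·22 - 44 = 88.
Only 88 units reach the market. On the demand curve, the marginal buyer's willingness to pay at Q = 88 is (280 - 88)/3 = 64.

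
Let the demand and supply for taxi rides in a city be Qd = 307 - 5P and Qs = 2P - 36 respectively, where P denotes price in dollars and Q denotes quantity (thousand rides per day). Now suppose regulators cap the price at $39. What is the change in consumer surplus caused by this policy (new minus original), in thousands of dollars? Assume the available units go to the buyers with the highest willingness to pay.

Setting quantity demanded equal to quantity supplied, 307 - 5P = 2P - 36, gives P* = 49 and Q* = 62.
The ceiling of 39 is below the equilibrium price 49, so it binds.
At P = 39: Qd = 307 - 5·39 = 112 and Qs = 2·39 - 36 = 42.
Consumer surplus without the control is ½ · (61.4 - 49) · 62 = 384.4.
With the ceiling, 42 units are sold at 39 (assume they go to the highest-value buyers). The demand price at Q = 42 is 53, so CS = ½ · [(61.4 - 39) + (53 - 39)] · 42 = 764.4.
Change in consumer surplus = 764.4 - 384.4 = 380.

380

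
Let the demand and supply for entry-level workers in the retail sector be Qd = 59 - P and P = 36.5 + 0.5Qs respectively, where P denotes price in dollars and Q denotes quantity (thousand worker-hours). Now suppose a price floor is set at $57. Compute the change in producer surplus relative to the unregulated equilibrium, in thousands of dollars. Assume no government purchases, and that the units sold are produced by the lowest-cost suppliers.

-16.25

Rearranging supply gives Qs = 2P - 73. Setting quantity demanded equal to quantity supplied, 59 - P = 2P - 73, gives P* = 44 and Q* = 15.
The floor of 57 is above the equilibrium price 44, so it binds.
At P = 57: Qd = 59 - 57 = 2 and Qs = 2·57 - 73 = 41.
Producer surplus without the control is ½ · (44 - 36.5) · 15 = 56.25.
With the floor, 2 units are sold at 57. The supply price at Q = 2 is 37.5, so PS = ½ · [(57 - 36.5) + (57 - 37.5)] · 2 = 40.
Change in producer surplus = 40 - 56.25 = -16.25.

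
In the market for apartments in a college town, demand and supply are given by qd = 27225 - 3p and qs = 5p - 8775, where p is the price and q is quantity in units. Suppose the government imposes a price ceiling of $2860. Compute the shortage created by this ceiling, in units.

Without the control the market clears where 27225 - 3p = 5p - 8775, i.e. p* = 4500 and q* = 13725.
The ceiling of 2860 is below the equilibrium price 4500, so it binds.
At p = 2860: qd = 27225 - 3·2860 = 18645 and qs = 5·2860 - 8775 = 5525.
Shortage = qd - qs = 18645 - 5525 = 13120.

13120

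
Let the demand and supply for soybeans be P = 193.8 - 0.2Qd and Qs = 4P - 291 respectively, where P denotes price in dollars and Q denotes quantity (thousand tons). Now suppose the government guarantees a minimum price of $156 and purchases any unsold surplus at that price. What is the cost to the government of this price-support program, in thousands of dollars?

22464

Rearranging demand gives Qd = 969 - 5P. Without the control the market clears where 969 - 5P = 4P - 291, i.e. P* = 140 and Q* = 269.
Since 156 > 140, the floor is binding.
At P = 156: Qd = 969 - 5·156 = 189 and Qs = 4·156 - 291 = 333.
Surplus = Qs - Qd = 144.
Government expenditure = surplus × support price = 144 × 156 = 22464.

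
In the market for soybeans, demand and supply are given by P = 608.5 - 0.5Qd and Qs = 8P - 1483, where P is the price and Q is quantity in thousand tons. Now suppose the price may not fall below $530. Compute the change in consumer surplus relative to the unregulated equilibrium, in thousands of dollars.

-108420

Rearranging demand gives Qd = 1217 - 2P. Equilibrium: 1217 - 2P = 8P - 1483, so 2700 = 10P and P* = 270, Q* = 677.
Because the floor (530) lies above the market-clearing price, it is binding.
At P = 530: Qd = 1217 - 2·530 = 157 and Qs = 8·530 - 1483 = 2757.
Consumer surplus without the control is ½ · (608.5 - 270) · 677 = 114582.25.
With the floor, consumers buy 157 units at 530, so CS = ½ · (608.5 - 530) · 157 = 6162.25.
Change in consumer surplus = 6162.25 - 114582.25 = -108420.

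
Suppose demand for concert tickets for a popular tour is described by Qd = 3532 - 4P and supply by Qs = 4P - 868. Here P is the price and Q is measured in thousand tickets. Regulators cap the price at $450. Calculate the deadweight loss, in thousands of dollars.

40000

In a free market, 3532 - 4P = 4P - 868 gives the equilibrium P* = 550, Q* = 1332.
Because the ceiling (450) lies below the market-clearing price, it is binding.
At P = 450: Qd = 3532 - 4·450 = 1732 and Qs = 4·450 - 868 = 932.
Quantity traded falls to 932. At Q = 932 the demand price is (3532 - 932)/4 = 650 and the supply price is (868 + 932)/4 = 450.
Deadweight loss = ½ · (650 - 450) · (1332 - 932) = ½ · 200 · 400 = 40000.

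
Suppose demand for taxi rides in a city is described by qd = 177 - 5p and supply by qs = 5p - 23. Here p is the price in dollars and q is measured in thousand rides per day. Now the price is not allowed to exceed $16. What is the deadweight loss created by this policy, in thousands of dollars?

80

Without the control the market clears where 177 - 5p = 5p - 23, i.e. p* = 20 and q* = 77.
Because the ceiling (16) lies below the market-clearing price, it is binding.
At p = 16: qd = 177 - 5·16 = 97 and qs = 5·16 - 23 = 57.
Quantity traded falls to 57. At q = 57 the demand price is (177 - 57)/5 = 24 and the supply price is (23 + 57)/5 = 16.
Deadweight loss = ½ · (24 - 16) · (77 - 57) = ½ · 8 · 20 = 80.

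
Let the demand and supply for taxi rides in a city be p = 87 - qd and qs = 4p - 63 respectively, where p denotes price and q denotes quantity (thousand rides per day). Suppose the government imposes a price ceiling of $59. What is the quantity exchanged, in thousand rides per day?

57

Rearranging demand gives qd = 87 - p. Setting quantity demanded equal to quantity supplied, 87 - p = 4p - 63, gives p* = 30 and q* = 57.
The ceiling of 59 is above the equilibrium price 30, so it is not binding; the market clears at p* = 30, q* = 57.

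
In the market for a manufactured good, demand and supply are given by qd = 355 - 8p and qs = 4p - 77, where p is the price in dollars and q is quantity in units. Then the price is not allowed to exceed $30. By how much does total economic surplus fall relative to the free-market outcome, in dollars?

Equilibrium: 355 - 8p = 4p - 77, so 432 = 12p and p* = 36, q* = 67.
Since 30 < 36, the ceiling is binding.
At p = 30: qd = 355 - 8·30 = 115 and qs = 4·30 - 77 = 43.
Quantity traded falls to 43. At q = 43 the demand price is (355 - 43)/8 = 39 and the supply price is (77 + 43)/4 = 30.
Deadweight loss = ½ · (39 - 30) · (67 - 43) = ½ · 9 · 24 = 108.

108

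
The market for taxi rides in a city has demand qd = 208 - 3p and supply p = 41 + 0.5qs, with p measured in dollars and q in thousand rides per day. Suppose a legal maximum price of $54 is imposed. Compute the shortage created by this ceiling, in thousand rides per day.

Rearranging supply gives qs = 2p - 82. Equilibrium: 208 - 3p = 2p - 82, so 290 = 5p and p* = 58, q* = 34.
Because the ceiling (54) lies below the market-clearing price, it is binding.
At p = 54: qd = 208 - 3·54 = 46 and qs = 2·54 - 82 = 26.
Shortage = qd - qs = 46 - 26 = 20.

20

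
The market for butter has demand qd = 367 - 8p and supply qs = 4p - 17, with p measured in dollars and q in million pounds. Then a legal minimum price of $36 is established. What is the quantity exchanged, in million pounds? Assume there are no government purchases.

79

Setting quantity demanded equal to quantity supplied, 367 - 8p = 4p - 17, gives p* = 32 and q* = 111.
The floor of 36 is above the equilibrium price 32, so it binds.
At p = 36: qd = 367 - 8·36 = 79 and qs = 4·36 - 17 = 127.
The quantity actually transacted is the short side, demand: 79.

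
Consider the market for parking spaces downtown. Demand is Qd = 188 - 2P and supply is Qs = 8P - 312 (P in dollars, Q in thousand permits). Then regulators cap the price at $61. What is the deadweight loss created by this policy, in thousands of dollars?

0

Setting quantity demanded equal to quantity supplied, 188 - 2P = 8P - 312, gives P* = 50 and Q* = 88.
Since 61 is above P* = 50, the ceiling does not bind and the free-market outcome prevails.
Since the control does not bind, no trades are prevented and deadweight loss is zero.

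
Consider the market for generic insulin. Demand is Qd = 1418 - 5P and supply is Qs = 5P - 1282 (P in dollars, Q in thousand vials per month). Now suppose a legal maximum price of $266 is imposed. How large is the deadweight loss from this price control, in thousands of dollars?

80

Equilibrium: 1418 - 5P = 5P - 1282, so 2700 = 10P and P* = 270, Q* = 68.
Because the ceiling (266) lies below the market-clearing price, it is binding.
At P = 266: Qd = 1418 - 5·266 = 88 and Qs = 5·266 - 1282 = 48.
Quantity traded falls to 48. At Q = 48 the demand price is (1418 - 48)/5 = 274 and the supply price is (1282 + 48)/5 = 266.
Deadweight loss = ½ · (274 - 266) · (68 - 48) = ½ · 8 · 20 = 80.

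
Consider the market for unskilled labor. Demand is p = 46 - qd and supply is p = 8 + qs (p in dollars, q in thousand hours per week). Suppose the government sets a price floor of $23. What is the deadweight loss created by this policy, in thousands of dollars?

Rearranging demand gives qd = 46 - p; rearranging supply gives qs = p - 8. Without the control the market clears where 46 - p = p - 8, i.e. p* = 27 and q* = 19.
Since 23 is below p* = 27, the floor does not bind and the free-market outcome prevails.
Since the control does not bind, no trades are prevented and deadweight loss is zero.

0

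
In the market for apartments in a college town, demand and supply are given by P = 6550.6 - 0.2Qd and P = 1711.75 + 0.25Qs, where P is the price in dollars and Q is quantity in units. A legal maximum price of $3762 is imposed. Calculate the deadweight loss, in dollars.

Rearranging demand gives Qd = 32753 - 5P; rearranging supply gives Qs = 4P - 6847. In a free market, 32753 - 5P = 4P - 6847 gives the equilibrium P* = 4400, Q* = 10753.
Because the ceiling (3762) lies below the market-clearing price, it is binding.
At P = 3762: Qd = 32753 - 5·3762 = 13943 and Qs = 4·3762 - 6847 = 8201.
Quantity traded falls to 8201. At Q = 8201 the demand price is (32753 - 8201)/5 = 4910.4 and the supply price is (6847 + 8201)/4 = 3762.
Deadweight loss = ½ · (4910.4 - 3762) · (10753 - 8201) = ½ · 1148.4 · 2552 = 1465358.4.

1465358.4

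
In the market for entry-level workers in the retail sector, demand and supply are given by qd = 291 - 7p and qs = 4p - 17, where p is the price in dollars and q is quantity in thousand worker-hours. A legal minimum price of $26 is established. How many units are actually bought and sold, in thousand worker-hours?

In a free market, 291 - 7p = 4p - 17 gives the equilibrium p* = 28, q* = 95.
Since 26 is below p* = 28, the floor does not bind and the free-market outcome prevails.

95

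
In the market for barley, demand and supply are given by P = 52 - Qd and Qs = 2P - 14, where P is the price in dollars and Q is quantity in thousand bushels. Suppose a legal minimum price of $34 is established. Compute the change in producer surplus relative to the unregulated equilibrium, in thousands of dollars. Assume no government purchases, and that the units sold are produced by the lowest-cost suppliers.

180

Rearranging demand gives Qd = 52 - P. Without the control the market clears where 52 - P = 2P - 14, i.e. P* = 22 and Q* = 30.
The floor of 34 is above the equilibrium price 22, so it binds.
At P = 34: Qd = 52 - 34 = 18 and Qs = 2·34 - 14 = 54.
Producer surplus without the control is ½ · (22 - 7) · 30 = 225.
With the floor, 18 units are sold at 34. The supply price at Q = 18 is 16, so PS = ½ · [(34 - 7) + (34 - 16)] · 18 = 405.
Change in producer surplus = 405 - 225 = 180.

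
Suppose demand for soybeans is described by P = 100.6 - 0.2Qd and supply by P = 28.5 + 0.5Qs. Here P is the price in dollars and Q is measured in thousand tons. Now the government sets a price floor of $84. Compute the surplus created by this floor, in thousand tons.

28

Rearranging demand gives Qd = 503 - 5P; rearranging supply gives Qs = 2P - 57. Without the control the market clears where 503 - 5P = 2P - 57, i.e. P* = 80 and Q* = 103.
The floor of 84 is above the equilibrium price 80, so it binds.
At P = 84: Qd = 503 - 5·84 = 83 and Qs = 2·84 - 57 = 111.
Surplus = Qs - Qd = 111 - 83 = 28.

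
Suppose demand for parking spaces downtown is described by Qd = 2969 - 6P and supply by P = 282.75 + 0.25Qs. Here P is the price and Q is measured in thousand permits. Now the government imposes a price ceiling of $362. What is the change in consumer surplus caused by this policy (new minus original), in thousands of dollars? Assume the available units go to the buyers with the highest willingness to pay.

12144

Rearranging supply gives Qs = 4P - 1131. Equilibrium: 2969 - 6P = 4P - 1131, so 4100 = 10P and P* = 410, Q* = 509.
Because the ceiling (362) lies below the market-clearing price, it is binding.
At P = 362: Qd = 2969 - 6·362 = 797 and Qs = 4·362 - 1131 = 317.
Consumer surplus without the control is ½ · (2969/6 - 410) · 509 = 259081/12.
With the ceiling, 317 units are sold at 362 (assume they go to the highest-value buyers). The demand price at Q = 317 is 442, so CS = ½ · [(2969/6 - 362) + (442 - 362)] · 317 = 404809/12.
Change in consumer surplus = 404809/12 - 259081/12 = 12144.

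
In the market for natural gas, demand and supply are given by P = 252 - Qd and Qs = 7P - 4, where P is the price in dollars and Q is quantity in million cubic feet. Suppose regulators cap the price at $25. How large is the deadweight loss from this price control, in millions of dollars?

Rearranging demand gives Qd = 252 - P. Setting quantity demanded equal to quantity supplied, 252 - P = 7P - 4, gives P* = 32 and Q* = 220.
Because the ceiling (25) lies below the market-clearing price, it is binding.
At P = 25: Qd = 252 - 25 = 227 and Qs = 7·25 - 4 = 171.
Quantity traded falls to 171. At Q = 171 the demand price is 252 - 171 = 81 and the supply price is (4 + 171)/7 = 25.
Deadweight loss = ½ · (81 - 25) · (220 - 171) = ½ · 56 · 49 = 1372.

1372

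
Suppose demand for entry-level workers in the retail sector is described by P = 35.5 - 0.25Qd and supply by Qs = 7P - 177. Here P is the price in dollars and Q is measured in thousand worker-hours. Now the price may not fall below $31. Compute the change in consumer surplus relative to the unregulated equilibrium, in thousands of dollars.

Rearranging demand gives Qd = 142 - 4P. Without the control the market clears where 142 - 4P = 7P - 177, i.e. P* = 29 and Q* = 26.
Because the floor (31) lies above the market-clearing price, it is binding.
At P = 31: Qd = 142 - 4·31 = 18 and Qs = 7·31 - 177 = 40.
Consumer surplus without the control is ½ · (35.5 - 29) · 26 = 84.5.
With the floor, consumers buy 18 units at 31, so CS = ½ · (35.5 - 31) · 18 = 40.5.
Change in consumer surplus = 40.5 - 84.5 = -44.

-44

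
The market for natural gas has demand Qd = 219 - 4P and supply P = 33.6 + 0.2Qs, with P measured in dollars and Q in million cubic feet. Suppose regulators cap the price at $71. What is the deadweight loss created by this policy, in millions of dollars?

Rearranging supply gives Qs = 5P - 168. Equilibrium: 219 - 4P = 5P - 168, so 387 = 9P and P* = 43, Q* = 47.
Since 71 is above P* = 43, the ceiling does not bind and the free-market outcome prevails.
Since the control does not bind, no trades are prevented and deadweight loss is zero.

0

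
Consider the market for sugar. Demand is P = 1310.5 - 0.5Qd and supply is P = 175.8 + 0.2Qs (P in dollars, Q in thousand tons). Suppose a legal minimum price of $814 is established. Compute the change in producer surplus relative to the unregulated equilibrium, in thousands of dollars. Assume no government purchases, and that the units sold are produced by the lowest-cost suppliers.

Rearranging demand gives Qd = 2621 - 2P; rearranging supply gives Qs = 5P - 879. Without the control the market clears where 2621 - 2P = 5P - 879, i.e. P* = 500 and Q* = 1621.
The floor of 814 is above the equilibrium price 500, so it binds.
At P = 814: Qd = 2621 - 2·814 = 993 and Qs = 5·814 - 879 = 3191.
Producer surplus without the control is ½ · (500 - 175.8) · 1621 = 262764.1.
With the floor, 993 units are sold at 814. The supply price at Q = 993 is 374.4, so PS = ½ · [(814 - 175.8) + (814 - 374.4)] · 993 = 535127.7.
Change in producer surplus = 535127.7 - 262764.1 = 272363.6.

272363.6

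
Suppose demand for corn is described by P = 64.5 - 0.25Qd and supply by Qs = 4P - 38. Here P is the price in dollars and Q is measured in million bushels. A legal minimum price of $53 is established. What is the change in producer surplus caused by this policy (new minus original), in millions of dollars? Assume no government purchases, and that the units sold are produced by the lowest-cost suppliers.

224

Rearranging demand gives Qd = 258 - 4P. Equilibrium: 258 - 4P = 4P - 38, so 296 = 8P and P* = 37, Q* = 110.
The floor of 53 is above the equilibrium price 37, so it binds.
At P = 53: Qd = 258 - 4·53 = 46 and Qs = 4·53 - 38 = 174.
Producer surplus without the control is ½ · (37 - 9.5) · 110 = 1512.5.
With the floor, 46 units are sold at 53. The supply price at Q = 46 is 21, so PS = ½ · [(53 - 9.5) + (53 - 21)] · 46 = 1736.5.
Change in producer surplus = 1736.5 - 1512.5 = 224.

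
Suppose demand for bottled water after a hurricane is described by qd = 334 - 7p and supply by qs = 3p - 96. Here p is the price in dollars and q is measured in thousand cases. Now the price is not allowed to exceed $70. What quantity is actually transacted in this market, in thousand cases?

In a free market, 334 - 7p = 3p - 96 gives the equilibrium p* = 43, q* = 33.
Since 70 is above p* = 43, the ceiling does not bind and the free-market outcome prevails.

33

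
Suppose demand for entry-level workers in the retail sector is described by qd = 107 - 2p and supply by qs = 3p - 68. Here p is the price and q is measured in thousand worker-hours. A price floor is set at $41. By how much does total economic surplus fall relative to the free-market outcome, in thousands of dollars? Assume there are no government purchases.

60

In a free market, 107 - 2p = 3p - 68 gives the equilibrium p* = 35, q* = 37.
The floor of 41 is above the equilibrium price 35, so it binds.
At p = 41: qd = 107 - 2·41 = 25 and qs = 3·41 - 68 = 55.
Quantity traded falls to 25. At q = 25 the demand price is (107 - 25)/2 = 41 and the supply price is (68 + 25)/3 = 31.
Deadweight loss = ½ · (41 - 31) · (37 - 25) = ½ · 10 · 12 = 60.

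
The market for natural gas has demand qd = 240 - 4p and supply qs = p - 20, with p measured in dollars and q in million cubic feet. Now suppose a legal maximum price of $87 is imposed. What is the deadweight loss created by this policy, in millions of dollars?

0

In a free market, 240 - 4p = p - 20 gives the equilibrium p* = 52, q* = 32.
The ceiling of 87 is above the equilibrium price 52, so it is not binding; the market clears at p* = 52, q* = 32.
Since the control does not bind, no trades are prevented and deadweight loss is zero.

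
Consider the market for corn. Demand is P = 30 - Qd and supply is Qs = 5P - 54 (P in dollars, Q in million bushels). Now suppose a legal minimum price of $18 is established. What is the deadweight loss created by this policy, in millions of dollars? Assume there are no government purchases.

9.6

Rearranging demand gives Qd = 30 - P. Equilibrium: 30 - P = 5P - 54, so 84 = 6P and P* = 14, Q* = 16.
The floor of 18 is above the equilibrium price 14, so it binds.
At P = 18: Qd = 30 - 18 = 12 and Qs = 5·18 - 54 = 36.
Quantity traded falls to 12. At Q = 12 the demand price is 30 - 12 = 18 and the supply price is (54 + 12)/5 = 13.2.
Deadweight loss = ½ · (18 - 13.2) · (16 - 12) = ½ · 4.8 · 4 = 9.6.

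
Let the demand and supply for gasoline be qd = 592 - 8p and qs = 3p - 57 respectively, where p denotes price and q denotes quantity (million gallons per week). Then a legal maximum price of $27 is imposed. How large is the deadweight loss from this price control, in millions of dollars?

2112

Equilibrium: 592 - 8p = 3p - 57, so 649 = 11p and p* = 59, q* = 120.
Since 27 < 59, the ceiling is binding.
At p = 27: qd = 592 - 8·27 = 376 and qs = 3·27 - 57 = 24.
Quantity traded falls to 24. At q = 24 the demand price is (592 - 24)/8 = 71 and the supply price is (57 + 24)/3 = 27.
Deadweight loss = ½ · (71 - 27) · (120 - 24) = ½ · 44 · 96 = 2112.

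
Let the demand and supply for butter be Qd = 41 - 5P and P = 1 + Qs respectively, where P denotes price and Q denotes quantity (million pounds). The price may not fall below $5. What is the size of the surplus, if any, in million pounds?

0

Rearranging supply gives Qs = P - 1. Equilibrium: 41 - 5P = P - 1, so 42 = 6P and P* = 7, Q* = 6.
Since 5 is below P* = 7, the floor does not bind and the free-market outcome prevails.
Since the control does not bind, there is no surplus.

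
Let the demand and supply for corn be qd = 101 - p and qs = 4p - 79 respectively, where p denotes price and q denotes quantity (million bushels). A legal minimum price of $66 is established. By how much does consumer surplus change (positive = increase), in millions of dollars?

Without the control the market clears where 101 - p = 4p - 79, i.e. p* = 36 and q* = 65.
Since 66 > 36, the floor is binding.
At p = 66: qd = 101 - 66 = 35 and qs = 4·66 - 79 = 185.
Consumer surplus without the control is ½ · (101 - 36) · 65 = 2112.5.
With the floor, consumers buy 35 units at 66, so CS = ½ · (101 - 66) · 35 = 612.5.
Change in consumer surplus = 612.5 - 2112.5 = -1500.

-1500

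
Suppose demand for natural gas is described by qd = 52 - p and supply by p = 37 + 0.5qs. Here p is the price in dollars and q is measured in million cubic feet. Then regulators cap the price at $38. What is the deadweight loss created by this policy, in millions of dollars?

48

Rearranging supply gives qs = 2p - 74. Without the control the market clears where 52 - p = 2p - 74, i.e. p* = 42 and q* = 10.
Because the ceiling (38) lies below the market-clearing price, it is binding.
At p = 38: qd = 52 - 38 = 14 and qs = 2·38 - 74 = 2.
Quantity traded falls to 2. At q = 2 the demand price is 52 - 2 = 50 and the supply price is (74 + 2)/2 = 38.
Deadweight loss = ½ · (50 - 38) · (10 - 2) = ½ · 12 · 8 = 48.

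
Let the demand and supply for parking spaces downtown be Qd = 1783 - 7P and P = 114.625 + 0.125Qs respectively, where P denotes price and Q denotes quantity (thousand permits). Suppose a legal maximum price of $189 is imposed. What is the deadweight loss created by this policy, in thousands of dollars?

0

Rearranging supply gives Qs = 8P - 917. In a free market, 1783 - 7P = 8P - 917 gives the equilibrium P* = 180, Q* = 523.
The ceiling of 189 is above the equilibrium price 180, so it is not binding; the market clears at P* = 180, Q* = 523.
Since the control does not bind, no trades are prevented and deadweight loss is zero.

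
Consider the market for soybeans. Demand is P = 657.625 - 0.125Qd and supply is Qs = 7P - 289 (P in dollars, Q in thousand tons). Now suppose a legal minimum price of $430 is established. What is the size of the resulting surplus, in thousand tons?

Rearranging demand gives Qd = 5261 - 8P. Equilibrium: 5261 - 8P = 7P - 289, so 5550 = 15P and P* = 370, Q* = 2301.
Since 430 > 370, the floor is binding.
At P = 430: Qd = 5261 - 8·430 = 1821 and Qs = 7·430 - 289 = 2721.
Surplus = Qs - Qd = 2721 - 1821 = 900.

900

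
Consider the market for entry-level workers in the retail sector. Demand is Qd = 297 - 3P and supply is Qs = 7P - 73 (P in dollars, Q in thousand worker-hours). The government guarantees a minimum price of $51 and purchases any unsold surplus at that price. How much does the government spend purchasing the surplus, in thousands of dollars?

7140

In a free market, 297 - 3P = 7P - 73 gives the equilibrium P* = 37, Q* = 186.
Since 51 > 37, the floor is binding.
At P = 51: Qd = 297 - 3·51 = 144 and Qs = 7·51 - 73 = 284.
Surplus = Qs - Qd = 140.
Government expenditure = surplus × support price = 140 × 51 = 7140.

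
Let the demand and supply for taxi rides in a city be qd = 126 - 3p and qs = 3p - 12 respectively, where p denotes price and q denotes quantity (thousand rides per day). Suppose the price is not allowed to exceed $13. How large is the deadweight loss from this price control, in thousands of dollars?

300

In a free market, 126 - 3p = 3p - 12 gives the equilibrium p* = 23, q* = 57.
The ceiling of 13 is below the equilibrium price 23, so it binds.
At p = 13: qd = 126 - 3·13 = 87 and qs = 3·13 - 12 = 27.
Quantity traded falls to 27. At q = 27 the demand price is (126 - 27)/3 = 33 and the supply price is (12 + 27)/3 = 13.
Deadweight loss = ½ · (33 - 13) · (57 - 27) = ½ · 20 · 30 = 300.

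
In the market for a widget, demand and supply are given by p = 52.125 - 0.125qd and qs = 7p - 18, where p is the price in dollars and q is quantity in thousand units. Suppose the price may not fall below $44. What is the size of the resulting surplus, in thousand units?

Rearranging demand gives qd = 417 - 8p. Without the control the market clears where 417 - 8p = 7p - 18, i.e. p* = 29 and q* = 185.
Because the floor (44) lies above the market-clearing price, it is binding.
At p = 44: qd = 417 - 8·44 = 65 and qs = 7·44 - 18 = 290.
Surplus = qs - qd = 290 - 65 = 225.

225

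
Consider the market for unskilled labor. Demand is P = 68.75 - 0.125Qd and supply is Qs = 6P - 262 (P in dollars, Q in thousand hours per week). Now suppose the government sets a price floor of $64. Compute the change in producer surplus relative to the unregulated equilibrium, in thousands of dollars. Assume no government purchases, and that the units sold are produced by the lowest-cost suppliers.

36

Rearranging demand gives Qd = 550 - 8P. Setting quantity demanded equal to quantity supplied, 550 - 8P = 6P - 262, gives P* = 58 and Q* = 86.
The floor of 64 is above the equilibrium price 58, so it binds.
At P = 64: Qd = 550 - 8·64 = 38 and Qs = 6·64 - 262 = 122.
Producer surplus without the control is ½ · (58 - 131/3) · 86 = 1849/3.
With the floor, 38 units are sold at 64. The supply price at Q = 38 is 50, so PS = ½ · [(64 - 131/3) + (64 - 50)] · 38 = 1957/3.
Change in producer surplus = 1957/3 - 1849/3 = 36.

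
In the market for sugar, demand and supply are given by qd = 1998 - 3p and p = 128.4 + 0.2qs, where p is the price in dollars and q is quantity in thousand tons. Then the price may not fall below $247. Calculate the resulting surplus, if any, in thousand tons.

0

Rearranging supply gives qs = 5p - 642. Equilibrium: 1998 - 3p = 5p - 642, so 2640 = 8p and p* = 330, q* = 1008.
Since 247 is below p* = 330, the floor does not bind and the free-market outcome prevails.
Since the control does not bind, there is no surplus.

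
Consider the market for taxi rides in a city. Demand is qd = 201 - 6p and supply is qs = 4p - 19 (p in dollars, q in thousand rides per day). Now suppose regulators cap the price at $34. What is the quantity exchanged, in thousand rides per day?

Setting quantity demanded equal to quantity supplied, 201 - 6p = 4p - 19, gives p* = 22 and q* = 69.
The ceiling of 34 is above the equilibrium price 22, so it is not binding; the market clears at p* = 22, q* = 69.

69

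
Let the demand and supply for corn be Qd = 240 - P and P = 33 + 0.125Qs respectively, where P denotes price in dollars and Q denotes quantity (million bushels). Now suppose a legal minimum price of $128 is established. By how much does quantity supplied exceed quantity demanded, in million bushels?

Rearranging supply gives Qs = 8P - 264. In a free market, 240 - P = 8P - 264 gives the equilibrium P* = 56, Q* = 184.
The floor of 128 is above the equilibrium price 56, so it binds.
At P = 128: Qd = 240 - 128 = 112 and Qs = 8·128 - 264 = 760.
Surplus = Qs - Qd = 760 - 112 = 648.

648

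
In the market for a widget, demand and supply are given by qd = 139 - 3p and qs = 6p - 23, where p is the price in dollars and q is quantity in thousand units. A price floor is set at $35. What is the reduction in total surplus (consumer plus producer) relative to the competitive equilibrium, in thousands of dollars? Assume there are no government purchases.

650.25

Equilibrium: 139 - 3p = 6p - 23, so 162 = 9p and p* = 18, q* = 85.
The floor of 35 is above the equilibrium price 18, so it binds.
At p = 35: qd = 139 - 3·35 = 34 and qs = 6·35 - 23 = 187.
Quantity traded falls to 34. At q = 34 the demand price is (139 - 34)/3 = 35 and the supply price is (23 + 34)/6 = 9.5.
Deadweight loss = ½ · (35 - 9.5) · (85 - 34) = ½ · 25.5 · 51 = 650.25.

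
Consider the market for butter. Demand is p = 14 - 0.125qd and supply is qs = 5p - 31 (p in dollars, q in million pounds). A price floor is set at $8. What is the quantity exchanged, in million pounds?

Rearranging demand gives qd = 112 - 8p. Without the control the market clears where 112 - 8p = 5p - 31, i.e. p* = 11 and q* = 24.
Since 8 is below p* = 11, the floor does not bind and the free-market outcome prevails.

24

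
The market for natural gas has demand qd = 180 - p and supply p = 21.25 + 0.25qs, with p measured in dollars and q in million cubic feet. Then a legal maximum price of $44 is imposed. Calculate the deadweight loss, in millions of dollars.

810

Rearranging supply gives qs = 4p - 85. Equilibrium: 180 - p = 4p - 85, so 265 = 5p and p* = 53, q* = 127.
Because the ceiling (44) lies below the market-clearing price, it is binding.
At p = 44: qd = 180 - 44 = 136 and qs = 4·44 - 85 = 91.
Quantity traded falls to 91. At q = 91 the demand price is 180 - 91 = 89 and the supply price is (85 + 91)/4 = 44.
Deadweight loss = ½ · (89 - 44) · (127 - 91) = ½ · 45 · 36 = 810.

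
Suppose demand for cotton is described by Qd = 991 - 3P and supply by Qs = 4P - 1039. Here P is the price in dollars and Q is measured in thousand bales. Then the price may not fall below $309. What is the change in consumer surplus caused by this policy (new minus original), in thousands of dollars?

Setting quantity demanded equal to quantity supplied, 991 - 3P = 4P - 1039, gives P* = 290 and Q* = 121.
Because the floor (309) lies above the market-clearing price, it is binding.
At P = 309: Qd = 991 - 3·309 = 64 and Qs = 4·309 - 1039 = 197.
Consumer surplus without the control is ½ · (991/3 - 290) · 121 = 14641/6.
With the floor, consumers buy 64 units at 309, so CS = ½ · (991/3 - 309) · 64 = 2048/3.
Change in consumer surplus = 2048/3 - 14641/6 = -1757.5.

-1757.5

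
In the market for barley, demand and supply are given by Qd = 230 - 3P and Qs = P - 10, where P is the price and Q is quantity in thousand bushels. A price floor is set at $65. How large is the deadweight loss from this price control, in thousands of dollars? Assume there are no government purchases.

In a free market, 230 - 3P = P - 10 gives the equilibrium P* = 60, Q* = 50.
Because the floor (65) lies above the market-clearing price, it is binding.
At P = 65: Qd = 230 - 3·65 = 35 and Qs = 65 - 10 = 55.
Quantity traded falls to 35. At Q = 35 the demand price is (230 - 35)/3 = 65 and the supply price is 10 + 35 = 45.
Deadweight loss = ½ · (65 - 45) · (50 - 35) = ½ · 20 · 15 = 150.

150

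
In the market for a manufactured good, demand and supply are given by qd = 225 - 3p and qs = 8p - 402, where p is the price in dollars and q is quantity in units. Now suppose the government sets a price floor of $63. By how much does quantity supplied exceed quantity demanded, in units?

66

Equilibrium: 225 - 3p = 8p - 402, so 627 = 11p and p* = 57, q* = 54.
Because the floor (63) lies above the market-clearing price, it is binding.
At p = 63: qd = 225 - 3·63 = 36 and qs = 8·63 - 402 = 102.
Surplus = qs - qd = 102 - 36 = 66.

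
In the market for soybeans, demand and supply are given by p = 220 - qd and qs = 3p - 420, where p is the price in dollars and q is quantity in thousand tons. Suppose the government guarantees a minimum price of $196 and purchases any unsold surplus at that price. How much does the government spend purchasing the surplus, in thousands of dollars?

28224

Rearranging demand gives qd = 220 - p. Equilibrium: 220 - p = 3p - 420, so 640 = 4p and p* = 160, q* = 60.
Since 196 > 160, the floor is binding.
At p = 196: qd = 220 - 196 = 24 and qs = 3·196 - 420 = 168.
Surplus = qs - qd = 144.
Government expenditure = surplus × support price = 144 × 196 = 28224.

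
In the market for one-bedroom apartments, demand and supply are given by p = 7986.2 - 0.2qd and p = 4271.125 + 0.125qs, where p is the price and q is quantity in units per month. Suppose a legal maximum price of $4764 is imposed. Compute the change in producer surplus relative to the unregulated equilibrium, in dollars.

Rearranging demand gives qd = 39931 - 5p; rearranging supply gives qs = 8p - 34169. Setting quantity demanded equal to quantity supplied, 39931 - 5p = 8p - 34169, gives p* = 5700 and q* = 11431.
Because the ceiling (4764) lies below the market-clearing price, it is binding.
At p = 4764: qd = 39931 - 5·4764 = 16111 and qs = 8·4764 - 34169 = 3943.
Producer surplus without the control is ½ · (5700 - 4271.125) · 11431 = 8166735.0625.
With the ceiling, producers sell 3943 units at 4764, so PS = ½ · (4764 - 4271.125) · 3943 = 971703.0625.
Change in producer surplus = 971703.0625 - 8166735.0625 = -7195032.

-7195032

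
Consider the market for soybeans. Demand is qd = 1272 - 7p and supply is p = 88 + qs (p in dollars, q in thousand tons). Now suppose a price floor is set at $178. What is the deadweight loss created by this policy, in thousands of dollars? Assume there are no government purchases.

Rearranging supply gives qs = p - 88. Without the control the market clears where 1272 - 7p = p - 88, i.e. p* = 170 and q* = 82.
Because the floor (178) lies above the market-clearing price, it is binding.
At p = 178: qd = 1272 - 7·178 = 26 and qs = 178 - 88 = 90.
Quantity traded falls to 26. At q = 26 the demand price is (1272 - 26)/7 = 178 and the supply price is 88 + 26 = 114.
Deadweight loss = ½ · (178 - 114) · (82 - 26) = ½ · 64 · 56 = 1792.

1792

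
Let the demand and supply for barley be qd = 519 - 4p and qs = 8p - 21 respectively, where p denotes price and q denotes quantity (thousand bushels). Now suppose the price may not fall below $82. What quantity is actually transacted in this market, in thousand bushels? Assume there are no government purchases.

191

Equilibrium: 519 - 4p = 8p - 21, so 540 = 12p and p* = 45, q* = 339.
The floor of 82 is above the equilibrium price 45, so it binds.
At p = 82: qd = 519 - 4·82 = 191 and qs = 8·82 - 21 = 635.
The quantity actually transacted is the short side, demand: 191.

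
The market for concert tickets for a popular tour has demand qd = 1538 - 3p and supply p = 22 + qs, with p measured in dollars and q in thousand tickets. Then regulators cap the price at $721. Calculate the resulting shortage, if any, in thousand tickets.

Rearranging supply gives qs = p - 22. Without the control the market clears where 1538 - 3p = p - 22, i.e. p* = 390 and q* = 368.
Since 721 is above p* = 390, the ceiling does not bind and the free-market outcome prevails.
Since the control does not bind, there is no shortage.

0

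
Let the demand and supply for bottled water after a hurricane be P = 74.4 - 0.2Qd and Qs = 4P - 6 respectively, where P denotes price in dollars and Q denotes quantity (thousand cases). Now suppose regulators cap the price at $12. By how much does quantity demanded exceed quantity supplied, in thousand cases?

270

Rearranging demand gives Qd = 372 - 5P. Setting quantity demanded equal to quantity supplied, 372 - 5P = 4P - 6, gives P* = 42 and Q* = 162.
Since 12 < 42, the ceiling is binding.
At P = 12: Qd = 372 - 5·12 = 312 and Qs = 4·12 - 6 = 42.
Shortage = Qd - Qs = 312 - 42 = 270.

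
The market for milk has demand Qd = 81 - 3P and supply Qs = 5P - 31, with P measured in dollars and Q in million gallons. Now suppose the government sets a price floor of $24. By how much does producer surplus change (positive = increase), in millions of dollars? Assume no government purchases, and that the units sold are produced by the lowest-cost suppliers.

0

In a free market, 81 - 3P = 5P - 31 gives the equilibrium P* = 14, Q* = 39.
The floor of 24 is above the equilibrium price 14, so it binds.
At P = 24: Qd = 81 - 3·24 = 9 and Qs = 5·24 - 31 = 89.
Producer surplus without the control is ½ · (14 - 6.2) · 39 = 152.1.
With the floor, 9 units are sold at 24. The supply price at Q = 9 is 8, so PS = ½ · [(24 - 6.2) + (24 - 8)] · 9 = 152.1.
Change in producer surplus = 152.1 - 152.1 = 0.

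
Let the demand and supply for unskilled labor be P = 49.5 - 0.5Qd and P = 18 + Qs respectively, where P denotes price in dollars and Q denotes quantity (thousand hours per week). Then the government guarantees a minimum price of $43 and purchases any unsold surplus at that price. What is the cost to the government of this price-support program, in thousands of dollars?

516

Rearranging demand gives Qd = 99 - 2P; rearranging supply gives Qs = P - 18. In a free market, 99 - 2P = P - 18 gives the equilibrium P* = 39, Q* = 21.
Because the floor (43) lies above the market-clearing price, it is binding.
At P = 43: Qd = 99 - 2·43 = 13 and Qs = 43 - 18 = 25.
Surplus = Qs - Qd = 12.
Government expenditure = surplus × support price = 12 × 43 = 516.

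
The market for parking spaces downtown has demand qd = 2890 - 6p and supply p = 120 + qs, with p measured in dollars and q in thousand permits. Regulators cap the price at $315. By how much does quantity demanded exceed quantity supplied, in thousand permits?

Rearranging supply gives qs = p - 120. In a free market, 2890 - 6p = p - 120 gives the equilibrium p* = 430, q* = 310.
Since 315 < 430, the ceiling is binding.
At p = 315: qd = 2890 - 6·315 = 1000 and qs = 315 - 120 = 195.
Shortage = qd - qs = 1000 - 195 = 805.

805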